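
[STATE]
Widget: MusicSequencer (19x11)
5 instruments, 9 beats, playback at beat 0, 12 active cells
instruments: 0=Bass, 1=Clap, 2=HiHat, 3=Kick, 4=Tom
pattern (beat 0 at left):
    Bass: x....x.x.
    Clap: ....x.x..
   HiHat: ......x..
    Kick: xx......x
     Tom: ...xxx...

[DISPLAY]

      ▼12345678    
  Bass█····█·█·    
  Clap····█·█··    
 HiHat······█··    
  Kick██······█    
   Tom···███···    
                   
                   
                   
                   
                   


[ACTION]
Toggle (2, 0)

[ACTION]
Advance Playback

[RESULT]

      0▼2345678    
  Bass█····█·█·    
  Clap····█·█··    
 HiHat█·····█··    
  Kick██······█    
   Tom···███···    
                   
                   
                   
                   
                   


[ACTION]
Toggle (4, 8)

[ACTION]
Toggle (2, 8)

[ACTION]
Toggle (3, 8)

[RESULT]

      0▼2345678    
  Bass█····█·█·    
  Clap····█·█··    
 HiHat█·····█·█    
  Kick██·······    
   Tom···███··█    
                   
                   
                   
                   
                   


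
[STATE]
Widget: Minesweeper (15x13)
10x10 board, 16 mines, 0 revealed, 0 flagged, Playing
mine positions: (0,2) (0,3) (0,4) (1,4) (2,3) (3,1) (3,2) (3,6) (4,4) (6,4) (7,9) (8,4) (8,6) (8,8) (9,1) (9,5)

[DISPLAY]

■■■■■■■■■■     
■■■■■■■■■■     
■■■■■■■■■■     
■■■■■■■■■■     
■■■■■■■■■■     
■■■■■■■■■■     
■■■■■■■■■■     
■■■■■■■■■■     
■■■■■■■■■■     
■■■■■■■■■■     
               
               
               


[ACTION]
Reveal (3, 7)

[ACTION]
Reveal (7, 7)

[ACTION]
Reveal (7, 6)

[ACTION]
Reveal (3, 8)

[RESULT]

■■■■■2         
■■■■■2         
■■■■■211       
■■■■■■■1       
■■■■■211       
■■■■■2         
■■■■■1  11     
■■■■■3122■     
■■■■■■■■■■     
■■■■■■■■■■     
               
               
               


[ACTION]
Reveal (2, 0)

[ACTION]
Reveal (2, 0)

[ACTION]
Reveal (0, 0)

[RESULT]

 1■■■2         
 1■■■2         
12■■■211       
■■■■■■■1       
■■■■■211       
■■■■■2         
■■■■■1  11     
■■■■■3122■     
■■■■■■■■■■     
■■■■■■■■■■     
               
               
               


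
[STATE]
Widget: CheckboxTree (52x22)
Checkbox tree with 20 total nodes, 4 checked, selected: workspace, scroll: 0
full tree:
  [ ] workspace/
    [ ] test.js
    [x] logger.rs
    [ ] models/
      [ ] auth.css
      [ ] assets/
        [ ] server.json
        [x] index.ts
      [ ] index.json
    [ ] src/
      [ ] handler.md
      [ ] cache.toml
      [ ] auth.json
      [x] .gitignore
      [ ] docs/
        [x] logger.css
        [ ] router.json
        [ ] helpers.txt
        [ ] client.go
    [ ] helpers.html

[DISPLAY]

>[-] workspace/                                     
   [ ] test.js                                      
   [x] logger.rs                                    
   [-] models/                                      
     [ ] auth.css                                   
     [-] assets/                                    
       [ ] server.json                              
       [x] index.ts                                 
     [ ] index.json                                 
   [-] src/                                         
     [ ] handler.md                                 
     [ ] cache.toml                                 
     [ ] auth.json                                  
     [x] .gitignore                                 
     [-] docs/                                      
       [x] logger.css                               
       [ ] router.json                              
       [ ] helpers.txt                              
       [ ] client.go                                
   [ ] helpers.html                                 
                                                    
                                                    


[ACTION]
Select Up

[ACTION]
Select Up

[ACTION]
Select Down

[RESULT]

 [-] workspace/                                     
>  [ ] test.js                                      
   [x] logger.rs                                    
   [-] models/                                      
     [ ] auth.css                                   
     [-] assets/                                    
       [ ] server.json                              
       [x] index.ts                                 
     [ ] index.json                                 
   [-] src/                                         
     [ ] handler.md                                 
     [ ] cache.toml                                 
     [ ] auth.json                                  
     [x] .gitignore                                 
     [-] docs/                                      
       [x] logger.css                               
       [ ] router.json                              
       [ ] helpers.txt                              
       [ ] client.go                                
   [ ] helpers.html                                 
                                                    
                                                    


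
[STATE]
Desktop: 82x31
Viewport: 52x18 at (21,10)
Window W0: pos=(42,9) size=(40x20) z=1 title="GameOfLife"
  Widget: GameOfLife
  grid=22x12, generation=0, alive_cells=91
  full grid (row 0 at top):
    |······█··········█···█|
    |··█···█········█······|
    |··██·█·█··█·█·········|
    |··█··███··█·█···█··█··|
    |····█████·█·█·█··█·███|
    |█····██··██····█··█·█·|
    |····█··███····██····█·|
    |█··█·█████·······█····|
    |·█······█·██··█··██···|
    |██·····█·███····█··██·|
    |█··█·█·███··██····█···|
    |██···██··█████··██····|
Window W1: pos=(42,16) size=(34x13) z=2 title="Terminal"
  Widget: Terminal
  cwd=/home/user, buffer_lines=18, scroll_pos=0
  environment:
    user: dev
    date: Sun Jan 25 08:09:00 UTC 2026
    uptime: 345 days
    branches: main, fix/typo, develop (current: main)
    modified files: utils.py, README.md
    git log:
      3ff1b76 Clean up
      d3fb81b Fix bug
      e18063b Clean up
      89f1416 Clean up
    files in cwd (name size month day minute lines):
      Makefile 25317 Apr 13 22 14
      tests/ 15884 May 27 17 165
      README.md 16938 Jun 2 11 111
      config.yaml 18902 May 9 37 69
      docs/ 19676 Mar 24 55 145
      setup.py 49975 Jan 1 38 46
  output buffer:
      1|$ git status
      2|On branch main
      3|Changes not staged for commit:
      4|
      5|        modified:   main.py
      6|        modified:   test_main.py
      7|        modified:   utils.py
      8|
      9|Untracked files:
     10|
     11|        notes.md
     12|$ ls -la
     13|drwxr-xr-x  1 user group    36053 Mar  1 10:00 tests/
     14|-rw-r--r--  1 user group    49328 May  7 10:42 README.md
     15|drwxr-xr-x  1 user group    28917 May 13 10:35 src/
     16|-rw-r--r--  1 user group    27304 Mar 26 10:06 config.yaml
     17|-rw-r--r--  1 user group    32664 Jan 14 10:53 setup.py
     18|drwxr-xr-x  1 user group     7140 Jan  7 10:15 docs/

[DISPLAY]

                     ┃ GameOfLife                   
                     ┠──────────────────────────────
                     ┃Gen: 0                        
                     ┃······█··········█···█        
                     ┃··█···█········█······        
                     ┃··██·█·█··█·█·········        
                     ┏━━━━━━━━━━━━━━━━━━━━━━━━━━━━━━
                     ┃ Terminal                     
                     ┠──────────────────────────────
                     ┃$ git status                  
                     ┃On branch main                
                     ┃Changes not staged for commit:
                     ┃                              
                     ┃        modified:   main.py   
                     ┃        modified:   test_main.
                     ┃        modified:   utils.py  
                     ┃                              
                     ┃Untracked files:              


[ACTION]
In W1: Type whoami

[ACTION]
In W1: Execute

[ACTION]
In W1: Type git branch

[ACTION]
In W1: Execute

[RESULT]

                     ┃ GameOfLife                   
                     ┠──────────────────────────────
                     ┃Gen: 0                        
                     ┃······█··········█···█        
                     ┃··█···█········█······        
                     ┃··██·█·█··█·█·········        
                     ┏━━━━━━━━━━━━━━━━━━━━━━━━━━━━━━
                     ┃ Terminal                     
                     ┠──────────────────────────────
                     ┃-rw-r--r--  1 user group    32
                     ┃drwxr-xr-x  1 user group     7
                     ┃$ whoami                      
                     ┃dev                           
                     ┃$ git branch                  
                     ┃* main                        
                     ┃  fix/typo                    
                     ┃  develop                     
                     ┃$ █                           


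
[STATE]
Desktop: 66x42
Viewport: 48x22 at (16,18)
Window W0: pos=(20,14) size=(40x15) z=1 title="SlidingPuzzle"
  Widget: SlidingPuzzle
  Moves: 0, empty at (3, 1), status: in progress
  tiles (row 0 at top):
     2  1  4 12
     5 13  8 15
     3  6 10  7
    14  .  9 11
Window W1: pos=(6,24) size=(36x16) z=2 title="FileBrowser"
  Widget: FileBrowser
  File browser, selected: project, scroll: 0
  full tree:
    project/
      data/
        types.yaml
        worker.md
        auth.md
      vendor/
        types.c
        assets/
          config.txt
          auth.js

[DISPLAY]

    ┃│  2 │  1 │  4 │ 12 │                 ┃    
    ┃├────┼────┼────┼────┤                 ┃    
    ┃│  5 │ 13 │  8 │ 15 │                 ┃    
    ┃├────┼────┼────┼────┤                 ┃    
    ┃│  3 │  6 │ 10 │  7 │                 ┃    
    ┃├────┼────┼────┼────┤                 ┃    
━━━━━━━━━━━━━━━━━━━━━━━━━┓                 ┃    
ser                      ┃                 ┃    
─────────────────────────┨                 ┃    
ject/                    ┃                 ┃    
ata/                     ┃━━━━━━━━━━━━━━━━━┛    
endor/                   ┃                      
                         ┃                      
                         ┃                      
                         ┃                      
                         ┃                      
                         ┃                      
                         ┃                      
                         ┃                      
                         ┃                      
                         ┃                      
━━━━━━━━━━━━━━━━━━━━━━━━━┛                      


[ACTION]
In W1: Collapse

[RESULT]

    ┃│  2 │  1 │  4 │ 12 │                 ┃    
    ┃├────┼────┼────┼────┤                 ┃    
    ┃│  5 │ 13 │  8 │ 15 │                 ┃    
    ┃├────┼────┼────┼────┤                 ┃    
    ┃│  3 │  6 │ 10 │  7 │                 ┃    
    ┃├────┼────┼────┼────┤                 ┃    
━━━━━━━━━━━━━━━━━━━━━━━━━┓                 ┃    
ser                      ┃                 ┃    
─────────────────────────┨                 ┃    
ject/                    ┃                 ┃    
                         ┃━━━━━━━━━━━━━━━━━┛    
                         ┃                      
                         ┃                      
                         ┃                      
                         ┃                      
                         ┃                      
                         ┃                      
                         ┃                      
                         ┃                      
                         ┃                      
                         ┃                      
━━━━━━━━━━━━━━━━━━━━━━━━━┛                      


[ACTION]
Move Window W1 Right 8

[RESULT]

    ┃│  2 │  1 │  4 │ 12 │                 ┃    
    ┃├────┼────┼────┼────┤                 ┃    
    ┃│  5 │ 13 │  8 │ 15 │                 ┃    
    ┃├────┼────┼────┼────┤                 ┃    
    ┃│  3 │  6 │ 10 │  7 │                 ┃    
    ┃├────┼────┼────┼────┤                 ┃    
━━━━━━━━━━━━━━━━━━━━━━━━━━━━━━━━━┓         ┃    
FileBrowser                      ┃         ┃    
─────────────────────────────────┨         ┃    
 [+] project/                    ┃         ┃    
                                 ┃━━━━━━━━━┛    
                                 ┃              
                                 ┃              
                                 ┃              
                                 ┃              
                                 ┃              
                                 ┃              
                                 ┃              
                                 ┃              
                                 ┃              
                                 ┃              
━━━━━━━━━━━━━━━━━━━━━━━━━━━━━━━━━┛              


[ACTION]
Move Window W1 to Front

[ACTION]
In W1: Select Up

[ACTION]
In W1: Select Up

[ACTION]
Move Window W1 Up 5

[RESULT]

    ┃│  2 │  1 │  4 │ 12 │                 ┃    
━━━━━━━━━━━━━━━━━━━━━━━━━━━━━━━━━┓         ┃    
FileBrowser                      ┃         ┃    
─────────────────────────────────┨         ┃    
 [+] project/                    ┃         ┃    
                                 ┃         ┃    
                                 ┃         ┃    
                                 ┃         ┃    
                                 ┃         ┃    
                                 ┃         ┃    
                                 ┃━━━━━━━━━┛    
                                 ┃              
                                 ┃              
                                 ┃              
                                 ┃              
                                 ┃              
━━━━━━━━━━━━━━━━━━━━━━━━━━━━━━━━━┛              
                                                
                                                
                                                
                                                
                                                


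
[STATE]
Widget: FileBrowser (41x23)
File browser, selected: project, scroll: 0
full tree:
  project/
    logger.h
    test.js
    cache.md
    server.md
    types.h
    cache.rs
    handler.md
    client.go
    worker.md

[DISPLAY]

> [-] project/                           
    logger.h                             
    test.js                              
    cache.md                             
    server.md                            
    types.h                              
    cache.rs                             
    handler.md                           
    client.go                            
    worker.md                            
                                         
                                         
                                         
                                         
                                         
                                         
                                         
                                         
                                         
                                         
                                         
                                         
                                         


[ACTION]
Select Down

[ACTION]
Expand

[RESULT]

  [-] project/                           
  > logger.h                             
    test.js                              
    cache.md                             
    server.md                            
    types.h                              
    cache.rs                             
    handler.md                           
    client.go                            
    worker.md                            
                                         
                                         
                                         
                                         
                                         
                                         
                                         
                                         
                                         
                                         
                                         
                                         
                                         


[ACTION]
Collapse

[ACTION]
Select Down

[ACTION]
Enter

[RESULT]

  [-] project/                           
    logger.h                             
  > test.js                              
    cache.md                             
    server.md                            
    types.h                              
    cache.rs                             
    handler.md                           
    client.go                            
    worker.md                            
                                         
                                         
                                         
                                         
                                         
                                         
                                         
                                         
                                         
                                         
                                         
                                         
                                         


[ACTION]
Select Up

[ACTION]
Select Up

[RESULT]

> [-] project/                           
    logger.h                             
    test.js                              
    cache.md                             
    server.md                            
    types.h                              
    cache.rs                             
    handler.md                           
    client.go                            
    worker.md                            
                                         
                                         
                                         
                                         
                                         
                                         
                                         
                                         
                                         
                                         
                                         
                                         
                                         


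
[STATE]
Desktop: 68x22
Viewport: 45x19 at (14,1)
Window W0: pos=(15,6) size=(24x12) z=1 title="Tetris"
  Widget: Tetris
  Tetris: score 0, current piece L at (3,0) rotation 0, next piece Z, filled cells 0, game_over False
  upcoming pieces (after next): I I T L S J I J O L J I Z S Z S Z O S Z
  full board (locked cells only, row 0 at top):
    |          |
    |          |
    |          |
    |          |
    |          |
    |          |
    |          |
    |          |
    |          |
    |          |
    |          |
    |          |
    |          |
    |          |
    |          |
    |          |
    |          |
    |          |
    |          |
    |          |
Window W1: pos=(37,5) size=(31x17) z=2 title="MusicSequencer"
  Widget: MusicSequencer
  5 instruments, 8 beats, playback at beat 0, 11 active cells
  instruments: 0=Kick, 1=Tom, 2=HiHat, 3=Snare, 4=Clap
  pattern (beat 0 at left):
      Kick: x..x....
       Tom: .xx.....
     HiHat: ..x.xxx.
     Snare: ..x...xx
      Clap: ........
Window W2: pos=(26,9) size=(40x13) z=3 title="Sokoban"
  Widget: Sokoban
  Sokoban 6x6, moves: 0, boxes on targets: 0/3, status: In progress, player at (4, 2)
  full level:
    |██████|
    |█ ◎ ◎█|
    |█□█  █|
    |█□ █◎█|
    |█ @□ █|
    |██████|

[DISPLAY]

                                             
                                             
                                             
                                             
                       ┏━━━━━━━━━━━━━━━━━━━━━
 ┏━━━━━━━━━━━━━━━━━━━━━┃ MusicSequencer      
 ┃ Tetris              ┠─────────────────────
 ┠─────────────────────┃      ▼1234567       
 ┃          ┏━━━━━━━━━━━━━━━━━━━━━━━━━━━━━━━━
 ┃          ┃ Sokoban                        
 ┃          ┠────────────────────────────────
 ┃          ┃██████                          
 ┃          ┃█ ◎ ◎█                          
 ┃          ┃█□█  █                          
 ┃          ┃█□ █◎█                          
 ┃          ┃█ @□ █                          
 ┗━━━━━━━━━━┃██████                          
            ┃Moves: 0  0/3                   
            ┃                                


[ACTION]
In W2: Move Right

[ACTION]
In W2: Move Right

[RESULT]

                                             
                                             
                                             
                                             
                       ┏━━━━━━━━━━━━━━━━━━━━━
 ┏━━━━━━━━━━━━━━━━━━━━━┃ MusicSequencer      
 ┃ Tetris              ┠─────────────────────
 ┠─────────────────────┃      ▼1234567       
 ┃          ┏━━━━━━━━━━━━━━━━━━━━━━━━━━━━━━━━
 ┃          ┃ Sokoban                        
 ┃          ┠────────────────────────────────
 ┃          ┃██████                          
 ┃          ┃█ ◎ ◎█                          
 ┃          ┃█□█  █                          
 ┃          ┃█□ █◎█                          
 ┃          ┃█  @□█                          
 ┗━━━━━━━━━━┃██████                          
            ┃Moves: 1  0/3                   
            ┃                                


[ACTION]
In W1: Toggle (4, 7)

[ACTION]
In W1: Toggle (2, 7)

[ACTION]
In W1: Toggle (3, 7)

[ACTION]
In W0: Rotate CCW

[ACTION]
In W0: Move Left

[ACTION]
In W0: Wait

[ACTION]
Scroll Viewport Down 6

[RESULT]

                                             
                                             
                       ┏━━━━━━━━━━━━━━━━━━━━━
 ┏━━━━━━━━━━━━━━━━━━━━━┃ MusicSequencer      
 ┃ Tetris              ┠─────────────────────
 ┠─────────────────────┃      ▼1234567       
 ┃          ┏━━━━━━━━━━━━━━━━━━━━━━━━━━━━━━━━
 ┃          ┃ Sokoban                        
 ┃          ┠────────────────────────────────
 ┃          ┃██████                          
 ┃          ┃█ ◎ ◎█                          
 ┃          ┃█□█  █                          
 ┃          ┃█□ █◎█                          
 ┃          ┃█  @□█                          
 ┗━━━━━━━━━━┃██████                          
            ┃Moves: 1  0/3                   
            ┃                                
            ┃                                
            ┗━━━━━━━━━━━━━━━━━━━━━━━━━━━━━━━━


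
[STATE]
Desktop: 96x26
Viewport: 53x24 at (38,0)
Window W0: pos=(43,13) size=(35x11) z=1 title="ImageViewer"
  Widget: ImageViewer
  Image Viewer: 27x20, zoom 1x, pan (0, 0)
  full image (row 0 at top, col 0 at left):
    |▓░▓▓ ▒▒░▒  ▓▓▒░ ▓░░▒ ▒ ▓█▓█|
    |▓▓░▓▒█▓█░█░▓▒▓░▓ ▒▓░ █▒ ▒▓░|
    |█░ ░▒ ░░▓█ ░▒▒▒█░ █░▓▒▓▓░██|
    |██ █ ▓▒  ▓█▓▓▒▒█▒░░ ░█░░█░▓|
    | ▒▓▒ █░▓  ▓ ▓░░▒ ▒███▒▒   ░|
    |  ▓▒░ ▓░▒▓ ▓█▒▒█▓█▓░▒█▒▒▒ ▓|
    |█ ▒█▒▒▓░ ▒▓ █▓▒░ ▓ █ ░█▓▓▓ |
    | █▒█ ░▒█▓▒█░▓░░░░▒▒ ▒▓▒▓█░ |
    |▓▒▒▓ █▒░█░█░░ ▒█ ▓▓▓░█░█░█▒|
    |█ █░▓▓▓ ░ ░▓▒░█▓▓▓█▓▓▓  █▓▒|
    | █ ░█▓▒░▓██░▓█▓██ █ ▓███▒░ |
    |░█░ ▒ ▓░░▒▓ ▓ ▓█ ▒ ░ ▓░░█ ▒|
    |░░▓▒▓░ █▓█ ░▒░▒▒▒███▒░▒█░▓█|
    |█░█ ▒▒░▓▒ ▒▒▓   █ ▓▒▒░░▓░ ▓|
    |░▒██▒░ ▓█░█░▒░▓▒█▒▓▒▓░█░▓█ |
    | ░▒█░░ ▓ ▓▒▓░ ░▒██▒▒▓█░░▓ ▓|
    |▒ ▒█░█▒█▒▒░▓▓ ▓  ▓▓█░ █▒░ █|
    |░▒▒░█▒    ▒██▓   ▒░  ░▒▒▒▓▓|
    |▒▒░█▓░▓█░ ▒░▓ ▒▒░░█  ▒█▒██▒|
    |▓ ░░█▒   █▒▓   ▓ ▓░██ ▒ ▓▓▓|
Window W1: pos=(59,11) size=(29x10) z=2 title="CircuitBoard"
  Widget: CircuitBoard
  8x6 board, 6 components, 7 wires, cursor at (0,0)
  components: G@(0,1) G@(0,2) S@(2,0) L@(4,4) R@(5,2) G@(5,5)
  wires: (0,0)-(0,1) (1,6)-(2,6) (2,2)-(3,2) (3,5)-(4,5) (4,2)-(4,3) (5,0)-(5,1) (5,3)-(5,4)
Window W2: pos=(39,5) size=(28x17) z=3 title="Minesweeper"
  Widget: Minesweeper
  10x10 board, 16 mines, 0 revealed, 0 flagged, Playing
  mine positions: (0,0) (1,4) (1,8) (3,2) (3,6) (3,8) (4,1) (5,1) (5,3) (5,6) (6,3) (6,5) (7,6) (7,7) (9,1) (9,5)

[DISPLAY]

                                                     
                                                     
                                                     
                                                     
                                                     
 ┏━━━━━━━━━━━━━━━━━━━━━━━━━━┓                        
 ┃ Minesweeper              ┃                        
 ┠──────────────────────────┨                        
 ┃■■■■■■■■■■                ┃                        
 ┃■■■■■■■■■■                ┃                        
 ┃■■■■■■■■■■                ┃                        
 ┃■■■■■■■■■■                ┃━━━━━━━━━━━━━━━━━━━━┓   
 ┃■■■■■■■■■■                ┃tBoard              ┃   
 ┃■■■■■■■■■■                ┃────────────────────┨   
 ┃■■■■■■■■■■                ┃2 3 4 5 6 7         ┃   
 ┃■■■■■■■■■■                ┃ G   G              ┃   
 ┃■■■■■■■■■■                ┃                    ┃   
 ┃■■■■■■■■■■                ┃                    ┃   
 ┃                          ┃                    ┃   
 ┃                          ┃     ·              ┃   
 ┃                          ┃━━━━━━━━━━━━━━━━━━━━┛   
 ┗━━━━━━━━━━━━━━━━━━━━━━━━━━┛▒▒ ▓      ┃             
     ┃█ ▒█▒▒▓░ ▒▓ █▓▒░ ▓ █ ░█▓▓▓       ┃             
     ┗━━━━━━━━━━━━━━━━━━━━━━━━━━━━━━━━━┛             


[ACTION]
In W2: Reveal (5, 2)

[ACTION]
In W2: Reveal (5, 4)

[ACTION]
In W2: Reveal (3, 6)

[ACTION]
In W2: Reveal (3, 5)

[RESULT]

                                                     
                                                     
                                                     
                                                     
                                                     
 ┏━━━━━━━━━━━━━━━━━━━━━━━━━━┓                        
 ┃ Minesweeper              ┃                        
 ┠──────────────────────────┨                        
 ┃✹■■■■■■■■■                ┃                        
 ┃■■■■✹■■■✹■                ┃                        
 ┃■■■■■■■■■■                ┃                        
 ┃■■✹■■■✹■✹■                ┃━━━━━━━━━━━━━━━━━━━━┓   
 ┃■✹■■■■■■■■                ┃tBoard              ┃   
 ┃■✹4✹3■✹■■■                ┃────────────────────┨   
 ┃■■■✹■✹■■■■                ┃2 3 4 5 6 7         ┃   
 ┃■■■■■■✹✹■■                ┃ G   G              ┃   
 ┃■■■■■■■■■■                ┃                    ┃   
 ┃■✹■■■✹■■■■                ┃                    ┃   
 ┃                          ┃                    ┃   
 ┃                          ┃     ·              ┃   
 ┃                          ┃━━━━━━━━━━━━━━━━━━━━┛   
 ┗━━━━━━━━━━━━━━━━━━━━━━━━━━┛▒▒ ▓      ┃             
     ┃█ ▒█▒▒▓░ ▒▓ █▓▒░ ▓ █ ░█▓▓▓       ┃             
     ┗━━━━━━━━━━━━━━━━━━━━━━━━━━━━━━━━━┛             


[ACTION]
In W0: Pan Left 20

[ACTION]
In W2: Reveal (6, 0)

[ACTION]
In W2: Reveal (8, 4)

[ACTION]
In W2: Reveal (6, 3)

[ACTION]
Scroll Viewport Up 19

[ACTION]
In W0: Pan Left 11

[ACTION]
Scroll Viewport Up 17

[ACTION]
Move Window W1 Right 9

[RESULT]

                                                     
                                                     
                                                     
                                                     
                                                     
 ┏━━━━━━━━━━━━━━━━━━━━━━━━━━┓                        
 ┃ Minesweeper              ┃                        
 ┠──────────────────────────┨                        
 ┃✹■■■■■■■■■                ┃                        
 ┃■■■■✹■■■✹■                ┃                        
 ┃■■■■■■■■■■                ┃                        
 ┃■■✹■■■✹■✹■                ┃┏━━━━━━━━━━━━━━━━━━━━━━━
 ┃■✹■■■■■■■■                ┃┃ CircuitBoard          
 ┃■✹4✹3■✹■■■                ┃┠───────────────────────
 ┃■■■✹■✹■■■■                ┃┃   0 1 2 3 4 5 6 7     
 ┃■■■■■■✹✹■■                ┃┃0  [.]─ G   G          
 ┃■■■■■■■■■■                ┃┃                       
 ┃■✹■■■✹■■■■                ┃┃1                      
 ┃                          ┃┃                       
 ┃                          ┃┃2   S       ·          
 ┃                          ┃┗━━━━━━━━━━━━━━━━━━━━━━━
 ┗━━━━━━━━━━━━━━━━━━━━━━━━━━┛▒▒ ▓      ┃             
     ┃█ ▒█▒▒▓░ ▒▓ █▓▒░ ▓ █ ░█▓▓▓       ┃             
     ┗━━━━━━━━━━━━━━━━━━━━━━━━━━━━━━━━━┛             


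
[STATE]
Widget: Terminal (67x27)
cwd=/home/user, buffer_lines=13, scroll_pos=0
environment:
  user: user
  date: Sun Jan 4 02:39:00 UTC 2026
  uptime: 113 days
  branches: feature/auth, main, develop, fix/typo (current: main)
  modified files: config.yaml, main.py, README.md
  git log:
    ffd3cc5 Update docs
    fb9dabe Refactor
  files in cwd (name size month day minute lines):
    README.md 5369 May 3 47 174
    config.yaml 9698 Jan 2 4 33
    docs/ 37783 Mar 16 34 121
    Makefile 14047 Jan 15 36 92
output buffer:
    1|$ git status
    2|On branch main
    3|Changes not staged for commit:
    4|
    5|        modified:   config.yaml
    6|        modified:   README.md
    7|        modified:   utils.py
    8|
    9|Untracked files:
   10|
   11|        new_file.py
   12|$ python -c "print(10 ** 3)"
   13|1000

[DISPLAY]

$ git status                                                       
On branch main                                                     
Changes not staged for commit:                                     
                                                                   
        modified:   config.yaml                                    
        modified:   README.md                                      
        modified:   utils.py                                       
                                                                   
Untracked files:                                                   
                                                                   
        new_file.py                                                
$ python -c "print(10 ** 3)"                                       
1000                                                               
$ █                                                                
                                                                   
                                                                   
                                                                   
                                                                   
                                                                   
                                                                   
                                                                   
                                                                   
                                                                   
                                                                   
                                                                   
                                                                   
                                                                   


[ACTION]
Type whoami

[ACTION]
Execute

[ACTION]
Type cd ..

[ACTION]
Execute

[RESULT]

$ git status                                                       
On branch main                                                     
Changes not staged for commit:                                     
                                                                   
        modified:   config.yaml                                    
        modified:   README.md                                      
        modified:   utils.py                                       
                                                                   
Untracked files:                                                   
                                                                   
        new_file.py                                                
$ python -c "print(10 ** 3)"                                       
1000                                                               
$ whoami                                                           
user                                                               
$ cd ..                                                            
                                                                   
$ █                                                                
                                                                   
                                                                   
                                                                   
                                                                   
                                                                   
                                                                   
                                                                   
                                                                   
                                                                   


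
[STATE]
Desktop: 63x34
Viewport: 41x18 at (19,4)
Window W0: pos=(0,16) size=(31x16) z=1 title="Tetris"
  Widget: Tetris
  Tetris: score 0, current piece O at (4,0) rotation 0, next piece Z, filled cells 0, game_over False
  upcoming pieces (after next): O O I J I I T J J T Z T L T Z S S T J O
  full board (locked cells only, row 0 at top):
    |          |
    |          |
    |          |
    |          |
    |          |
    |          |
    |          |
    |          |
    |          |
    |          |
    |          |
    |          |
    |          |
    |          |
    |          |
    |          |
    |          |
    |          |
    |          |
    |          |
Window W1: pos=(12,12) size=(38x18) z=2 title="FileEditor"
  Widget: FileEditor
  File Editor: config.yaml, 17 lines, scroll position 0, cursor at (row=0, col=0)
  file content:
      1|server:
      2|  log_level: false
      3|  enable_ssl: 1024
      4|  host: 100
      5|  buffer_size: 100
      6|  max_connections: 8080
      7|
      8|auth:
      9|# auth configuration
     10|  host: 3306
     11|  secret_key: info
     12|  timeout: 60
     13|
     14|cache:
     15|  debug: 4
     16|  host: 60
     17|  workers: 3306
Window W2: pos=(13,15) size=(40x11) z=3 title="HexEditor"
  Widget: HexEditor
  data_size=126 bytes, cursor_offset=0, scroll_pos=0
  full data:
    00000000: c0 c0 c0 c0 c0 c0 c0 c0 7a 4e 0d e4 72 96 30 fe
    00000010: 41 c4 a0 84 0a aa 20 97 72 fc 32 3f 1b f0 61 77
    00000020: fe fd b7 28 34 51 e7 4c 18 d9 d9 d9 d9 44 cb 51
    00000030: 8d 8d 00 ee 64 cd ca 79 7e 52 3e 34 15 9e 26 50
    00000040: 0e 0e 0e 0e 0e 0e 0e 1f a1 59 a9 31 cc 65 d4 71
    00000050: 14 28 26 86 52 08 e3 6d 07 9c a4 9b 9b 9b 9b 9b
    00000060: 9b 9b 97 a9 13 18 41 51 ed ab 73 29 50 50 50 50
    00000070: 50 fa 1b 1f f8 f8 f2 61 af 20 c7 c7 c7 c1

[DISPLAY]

                                         
                                         
                                         
                                         
                                         
                                         
                                         
                                         
━━━━━━━━━━━━━━━━━━━━━━━━━━━━━━┓          
ditor                         ┃          
──────────────────────────────┨          
━━━━━━━━━━━━━━━━━━━━━━━━━━━━━━━━━┓       
ditor                            ┃       
─────────────────────────────────┨       
000  C0 c0 c0 c0 c0 c0 c0 c0  7a ┃       
010  41 c4 a0 84 0a aa 20 97  72 ┃       
020  fe fd b7 28 34 51 e7 4c  18 ┃       
030  8d 8d 00 ee 64 cd ca 79  7e ┃       


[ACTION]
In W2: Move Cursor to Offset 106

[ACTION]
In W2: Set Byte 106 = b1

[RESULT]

                                         
                                         
                                         
                                         
                                         
                                         
                                         
                                         
━━━━━━━━━━━━━━━━━━━━━━━━━━━━━━┓          
ditor                         ┃          
──────────────────────────────┨          
━━━━━━━━━━━━━━━━━━━━━━━━━━━━━━━━━┓       
ditor                            ┃       
─────────────────────────────────┨       
000  c0 c0 c0 c0 c0 c0 c0 c0  7a ┃       
010  41 c4 a0 84 0a aa 20 97  72 ┃       
020  fe fd b7 28 34 51 e7 4c  18 ┃       
030  8d 8d 00 ee 64 cd ca 79  7e ┃       


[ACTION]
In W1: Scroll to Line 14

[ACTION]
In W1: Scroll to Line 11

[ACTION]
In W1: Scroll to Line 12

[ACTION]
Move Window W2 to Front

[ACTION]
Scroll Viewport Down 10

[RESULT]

──────────────────────────────┨          
━━━━━━━━━━━━━━━━━━━━━━━━━━━━━━━━━┓       
ditor                            ┃       
─────────────────────────────────┨       
000  c0 c0 c0 c0 c0 c0 c0 c0  7a ┃       
010  41 c4 a0 84 0a aa 20 97  72 ┃       
020  fe fd b7 28 34 51 e7 4c  18 ┃       
030  8d 8d 00 ee 64 cd ca 79  7e ┃       
040  0e 0e 0e 0e 0e 0e 0e 1f  a1 ┃       
050  14 28 26 86 52 08 e3 6d  07 ┃       
060  9b 9b 97 a9 13 18 41 51  ed ┃       
━━━━━━━━━━━━━━━━━━━━━━━━━━━━━━━━━┛       
g: 4                         ░┃          
: 60                         █┃          
ers: 3306                    ▼┃          
━━━━━━━━━━━━━━━━━━━━━━━━━━━━━━┛          
           ┃                             
━━━━━━━━━━━┛                             
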